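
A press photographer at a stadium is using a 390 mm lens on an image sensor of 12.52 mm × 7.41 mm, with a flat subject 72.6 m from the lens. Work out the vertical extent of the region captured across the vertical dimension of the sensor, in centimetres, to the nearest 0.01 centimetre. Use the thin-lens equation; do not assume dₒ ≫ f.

137.20 cm

dₒ: 72.6 m = 72600 mm.
Similar triangles through the lens centre give W/dₒ = h/dᵢ; with 1/f = 1/dₒ + 1/dᵢ this gives W = h·(dₒ − f)/f.
W = 7.41 mm × (72600 − 390) / 390 = 7.41 × 185.1538 ≈ 1371.990 mm = 137.199 cm.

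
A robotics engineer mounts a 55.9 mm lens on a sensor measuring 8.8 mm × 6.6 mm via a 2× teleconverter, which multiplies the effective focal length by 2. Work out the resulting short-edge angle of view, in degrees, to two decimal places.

Effective focal length f = 55.9 × 2 = 111.8 mm.
α = 2·arctan(6.6 / (2 × 111.8)) = 2·arctan(0.02952) ≈ 3.3814°.

3.38°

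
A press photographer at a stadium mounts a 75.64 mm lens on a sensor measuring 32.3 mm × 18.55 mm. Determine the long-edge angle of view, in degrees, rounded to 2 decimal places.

24.10°

Angle of view α = 2·arctan(w/2f) with w = 32.3 mm and f = 75.64 mm.
w/2f = 0.21351; arctan(0.21351) ≈ 12.0523°, so α ≈ 24.1047°.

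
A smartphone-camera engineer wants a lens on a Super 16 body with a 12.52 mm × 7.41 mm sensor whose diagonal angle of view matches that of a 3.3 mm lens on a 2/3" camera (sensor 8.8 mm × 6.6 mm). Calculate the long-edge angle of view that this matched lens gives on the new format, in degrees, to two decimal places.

Sensor diagonal = √(8.8² + 6.6²) = √121.0000 ≈ 11.0000 mm.
Sensor diagonal = √(12.52² + 7.41²) = √211.6585 ≈ 14.5485 mm.
Equal diagonal AOV ⇒ f₂ = f₁ · 14.5485/11.0000 = 3.3 × 1.32259 ≈ 4.3645 mm.
Long-edge AOV on the new format = 2·arctan(12.52 / (2 × 4.3645)) = 2·arctan(1.43428) ≈ 110.2307°.

110.23°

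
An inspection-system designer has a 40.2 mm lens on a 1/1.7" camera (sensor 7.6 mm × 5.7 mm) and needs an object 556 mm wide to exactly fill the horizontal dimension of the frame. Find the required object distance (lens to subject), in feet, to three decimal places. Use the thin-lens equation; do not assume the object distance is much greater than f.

Magnification m = w/W = dᵢ/dₒ; combined with 1/f = 1/dₒ + 1/dᵢ this gives dₒ = f·(1 + W/w).
dₒ = 40.2 mm × (1 + 556/7.6) = 40.2 × 74.1579 ≈ 2981.147 mm = 2981.147/304.8 ft = 9.78067 ft.

9.781 ft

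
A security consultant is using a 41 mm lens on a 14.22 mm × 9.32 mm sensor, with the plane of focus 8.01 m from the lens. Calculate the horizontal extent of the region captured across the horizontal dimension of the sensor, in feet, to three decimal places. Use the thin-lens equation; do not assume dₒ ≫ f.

9.068 ft

dₒ: 8.01 m = 8010 mm.
Similar triangles through the lens centre give W/dₒ = w/dᵢ; with 1/f = 1/dₒ + 1/dᵢ this gives W = w·(dₒ − f)/f.
W = 14.22 mm × (8010 − 41) / 41 = 14.22 × 194.3659 ≈ 2763.882 mm = 2763.882/304.8 ft = 9.06786 ft.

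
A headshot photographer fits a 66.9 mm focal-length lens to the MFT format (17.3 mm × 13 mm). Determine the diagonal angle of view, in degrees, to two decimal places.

Sensor diagonal = √(17.3² + 13²) = √468.2900 ≈ 21.6400 mm.
Angle of view α = 2·arctan(d/2f) with d = 21.6400 mm and f = 66.9 mm.
d/2f = 0.16173; arctan(0.16173) ≈ 9.1871°, so α ≈ 18.3742°.

18.37°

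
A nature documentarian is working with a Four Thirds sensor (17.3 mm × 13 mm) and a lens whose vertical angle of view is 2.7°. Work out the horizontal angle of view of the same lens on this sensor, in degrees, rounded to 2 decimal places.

3.59°

From the vertical AOV: f = 13 / (2·tan(1.35°)) = 13 / 0.04713 ≈ 275.8175 mm.
Horizontal AOV = 2·arctan(17.3 / (2 × 275.8175)) = 2·arctan(0.03136) ≈ 3.5926°.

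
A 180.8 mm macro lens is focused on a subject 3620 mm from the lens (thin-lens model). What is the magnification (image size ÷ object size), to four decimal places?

0.0526×

Thin lens: 1/f = 1/dₒ + 1/dᵢ → 1/dᵢ = 1/180.8 − 1/3620 = 0.0052547 mm⁻¹, so dᵢ ≈ 190.3047 mm.
Magnification m = dᵢ/dₒ = 190.3047/3620 ≈ 0.05257.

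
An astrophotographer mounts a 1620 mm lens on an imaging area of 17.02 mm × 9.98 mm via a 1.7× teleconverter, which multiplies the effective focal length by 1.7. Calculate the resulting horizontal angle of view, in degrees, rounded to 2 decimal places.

0.35°

Effective focal length f = 1620 × 1.7 = 2754 mm.
α = 2·arctan(17.02 / (2 × 2754)) = 2·arctan(0.00309) ≈ 0.3541°.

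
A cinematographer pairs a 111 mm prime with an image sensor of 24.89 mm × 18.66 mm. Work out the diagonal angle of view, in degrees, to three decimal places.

15.953°

Sensor diagonal = √(24.89² + 18.66²) = √967.7077 ≈ 31.1080 mm.
Angle of view α = 2·arctan(d/2f) with d = 31.1080 mm and f = 111 mm.
d/2f = 0.14013; arctan(0.14013) ≈ 7.9767°, so α ≈ 15.9534°.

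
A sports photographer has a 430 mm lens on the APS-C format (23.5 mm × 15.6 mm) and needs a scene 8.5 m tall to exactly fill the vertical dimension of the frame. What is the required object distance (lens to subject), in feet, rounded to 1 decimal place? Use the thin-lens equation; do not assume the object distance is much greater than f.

W: 8.5 m = 8500 mm.
Magnification m = h/W = dᵢ/dₒ; combined with 1/f = 1/dₒ + 1/dᵢ this gives dₒ = f·(1 + W/h).
dₒ = 430 mm × (1 + 8500/15.6) = 430 × 545.8718 ≈ 234724.872 mm = 234724.872/304.8 ft = 770.095 ft.

770.1 ft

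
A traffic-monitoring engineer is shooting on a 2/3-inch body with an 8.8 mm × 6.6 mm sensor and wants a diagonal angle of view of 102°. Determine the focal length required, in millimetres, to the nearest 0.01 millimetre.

Sensor diagonal = √(8.8² + 6.6²) = √121.0000 ≈ 11.0000 mm.
From α = 2·arctan(d/2f) we get f = d / (2·tan(α/2)).
With d = 11.0000 mm and α/2 = 51°, tan(α/2) ≈ 1.23490, so f ≈ 11.0000 / 2.46979 ≈ 4.4538 mm.

4.45 mm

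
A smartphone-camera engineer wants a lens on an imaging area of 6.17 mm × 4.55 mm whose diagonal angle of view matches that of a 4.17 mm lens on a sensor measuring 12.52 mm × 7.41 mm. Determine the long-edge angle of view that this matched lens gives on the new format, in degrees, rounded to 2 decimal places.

Sensor diagonal = √(12.52² + 7.41²) = √211.6585 ≈ 14.5485 mm.
Sensor diagonal = √(6.17² + 4.55²) = √58.7714 ≈ 7.6663 mm.
Equal diagonal AOV ⇒ f₂ = f₁ · 7.6663/14.5485 = 4.17 × 0.52694 ≈ 2.1974 mm.
Long-edge AOV on the new format = 2·arctan(6.17 / (2 × 2.1974)) = 2·arctan(1.40396) ≈ 109.0776°.

109.08°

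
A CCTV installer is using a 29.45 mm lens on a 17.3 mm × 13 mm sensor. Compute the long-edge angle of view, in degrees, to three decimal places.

32.737°

Angle of view α = 2·arctan(w/2f) with w = 17.3 mm and f = 29.45 mm.
w/2f = 0.29372; arctan(0.29372) ≈ 16.3685°, so α ≈ 32.7369°.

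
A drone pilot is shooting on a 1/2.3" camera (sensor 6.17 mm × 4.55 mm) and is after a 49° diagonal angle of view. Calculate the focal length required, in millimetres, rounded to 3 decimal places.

Sensor diagonal = √(6.17² + 4.55²) = √58.7714 ≈ 7.6663 mm.
From α = 2·arctan(d/2f) we get f = d / (2·tan(α/2)).
With d = 7.6663 mm and α/2 = 24.5°, tan(α/2) ≈ 0.45573, so f ≈ 7.6663 / 0.91145 ≈ 8.4110 mm.

8.411 mm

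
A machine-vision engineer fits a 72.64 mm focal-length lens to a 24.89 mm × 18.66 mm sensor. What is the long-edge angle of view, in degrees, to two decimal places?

Angle of view α = 2·arctan(w/2f) with w = 24.89 mm and f = 72.64 mm.
w/2f = 0.17132; arctan(0.17132) ≈ 9.7218°, so α ≈ 19.4436°.

19.44°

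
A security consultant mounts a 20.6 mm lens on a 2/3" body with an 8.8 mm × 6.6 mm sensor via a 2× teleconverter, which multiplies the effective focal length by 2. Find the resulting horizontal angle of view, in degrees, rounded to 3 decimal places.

Effective focal length f = 20.6 × 2 = 41.2 mm.
α = 2·arctan(8.8 / (2 × 41.2)) = 2·arctan(0.10680) ≈ 12.1917°.

12.192°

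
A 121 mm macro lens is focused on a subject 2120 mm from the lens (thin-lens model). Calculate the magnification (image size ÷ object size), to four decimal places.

0.0605×

Thin lens: 1/f = 1/dₒ + 1/dᵢ → 1/dᵢ = 1/121 − 1/2120 = 0.0077928 mm⁻¹, so dᵢ ≈ 128.3242 mm.
Magnification m = dᵢ/dₒ = 128.3242/2120 ≈ 0.06053.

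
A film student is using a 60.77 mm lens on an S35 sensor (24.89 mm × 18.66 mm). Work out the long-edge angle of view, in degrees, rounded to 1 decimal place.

23.1°

Angle of view α = 2·arctan(w/2f) with w = 24.89 mm and f = 60.77 mm.
w/2f = 0.20479; arctan(0.20479) ≈ 11.5735°, so α ≈ 23.1470°.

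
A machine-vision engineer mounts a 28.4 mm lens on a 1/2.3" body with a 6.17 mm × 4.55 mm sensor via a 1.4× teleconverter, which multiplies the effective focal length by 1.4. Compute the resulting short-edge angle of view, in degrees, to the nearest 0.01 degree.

Effective focal length f = 28.4 × 1.4 = 39.76 mm.
α = 2·arctan(4.55 / (2 × 39.76)) = 2·arctan(0.05722) ≈ 6.5496°.

6.55°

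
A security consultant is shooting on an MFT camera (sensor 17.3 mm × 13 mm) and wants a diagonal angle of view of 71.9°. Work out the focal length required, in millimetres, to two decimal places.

Sensor diagonal = √(17.3² + 13²) = √468.2900 ≈ 21.6400 mm.
From α = 2·arctan(d/2f) we get f = d / (2·tan(α/2)).
With d = 21.6400 mm and α/2 = 35.95°, tan(α/2) ≈ 0.72521, so f ≈ 21.6400 / 1.45042 ≈ 14.9198 mm.

14.92 mm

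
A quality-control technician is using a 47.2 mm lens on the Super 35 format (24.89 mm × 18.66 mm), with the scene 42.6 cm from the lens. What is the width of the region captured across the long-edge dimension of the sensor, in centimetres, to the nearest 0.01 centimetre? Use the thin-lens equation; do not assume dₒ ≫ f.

dₒ: 42.6 cm = 426 mm.
Similar triangles through the lens centre give W/dₒ = w/dᵢ; with 1/f = 1/dₒ + 1/dᵢ this gives W = w·(dₒ − f)/f.
W = 24.89 mm × (426 − 47.2) / 47.2 = 24.89 × 8.0254 ≈ 199.753 mm = 19.9753 cm.

19.98 cm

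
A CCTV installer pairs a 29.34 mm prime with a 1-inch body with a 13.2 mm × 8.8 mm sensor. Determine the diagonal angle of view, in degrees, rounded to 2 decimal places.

Sensor diagonal = √(13.2² + 8.8²) = √251.6800 ≈ 15.8644 mm.
Angle of view α = 2·arctan(d/2f) with d = 15.8644 mm and f = 29.34 mm.
d/2f = 0.27035; arctan(0.27035) ≈ 15.1285°, so α ≈ 30.2571°.

30.26°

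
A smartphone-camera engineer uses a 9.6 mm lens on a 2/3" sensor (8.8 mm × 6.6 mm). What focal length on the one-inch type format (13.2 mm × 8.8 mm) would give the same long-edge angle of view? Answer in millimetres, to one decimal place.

Equal angle of view means equal width/f ratio, so f₂ = f₁ · (width₂/width₁) = 9.6 × 13.2/8.8.
f₂ = 9.6 × 1.50000 ≈ 14.400 mm.

14.4 mm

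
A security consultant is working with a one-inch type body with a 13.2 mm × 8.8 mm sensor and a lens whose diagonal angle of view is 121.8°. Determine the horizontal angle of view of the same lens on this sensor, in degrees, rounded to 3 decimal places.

112.440°

Sensor diagonal = √(13.2² + 8.8²) = √251.6800 ≈ 15.8644 mm.
From the diagonal AOV: f = 15.8644 / (2·tan(60.9°)) = 15.8644 / 3.59329 ≈ 4.4150 mm.
Horizontal AOV = 2·arctan(13.2 / (2 × 4.4150)) = 2·arctan(1.49490) ≈ 112.4396°.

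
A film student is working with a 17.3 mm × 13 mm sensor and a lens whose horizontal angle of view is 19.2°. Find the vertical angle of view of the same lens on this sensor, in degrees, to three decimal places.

From the horizontal AOV: f = 17.3 / (2·tan(9.6°)) = 17.3 / 0.33827 ≈ 51.1419 mm.
Vertical AOV = 2·arctan(13 / (2 × 51.1419)) = 2·arctan(0.12710) ≈ 14.4866°.

14.487°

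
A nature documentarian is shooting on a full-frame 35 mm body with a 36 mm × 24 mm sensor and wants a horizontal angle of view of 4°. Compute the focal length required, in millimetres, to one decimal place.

515.5 mm

From α = 2·arctan(w/2f) we get f = w / (2·tan(α/2)).
With w = 36 mm and α/2 = 2°, tan(α/2) ≈ 0.03492, so f ≈ 36 / 0.06984 ≈ 515.4526 mm.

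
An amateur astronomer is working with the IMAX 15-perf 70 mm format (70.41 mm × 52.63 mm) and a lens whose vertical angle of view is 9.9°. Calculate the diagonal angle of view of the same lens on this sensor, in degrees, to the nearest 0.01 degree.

From the vertical AOV: f = 52.63 / (2·tan(4.95°)) = 52.63 / 0.17322 ≈ 303.8354 mm.
Sensor diagonal = √(70.41² + 52.63²) = √7727.4850 ≈ 87.9061 mm.
Diagonal AOV = 2·arctan(87.9061 / (2 × 303.8354)) = 2·arctan(0.14466) ≈ 16.4627°.

16.46°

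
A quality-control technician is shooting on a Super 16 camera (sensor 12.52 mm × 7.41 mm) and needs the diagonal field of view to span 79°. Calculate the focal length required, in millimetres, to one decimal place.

Sensor diagonal = √(12.52² + 7.41²) = √211.6585 ≈ 14.5485 mm.
From α = 2·arctan(d/2f) we get f = d / (2·tan(α/2)).
With d = 14.5485 mm and α/2 = 39.5°, tan(α/2) ≈ 0.82434, so f ≈ 14.5485 / 1.64867 ≈ 8.8244 mm.

8.8 mm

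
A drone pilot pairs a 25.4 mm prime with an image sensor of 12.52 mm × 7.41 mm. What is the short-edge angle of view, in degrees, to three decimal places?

Angle of view α = 2·arctan(h/2f) with h = 7.41 mm and f = 25.4 mm.
h/2f = 0.14587; arctan(0.14587) ≈ 8.2990°, so α ≈ 16.5980°.

16.598°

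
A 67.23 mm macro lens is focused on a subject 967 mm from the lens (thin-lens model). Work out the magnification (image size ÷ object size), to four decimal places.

0.0747×

Thin lens: 1/f = 1/dₒ + 1/dᵢ → 1/dᵢ = 1/67.23 − 1/967 = 0.0138402 mm⁻¹, so dᵢ ≈ 72.2534 mm.
Magnification m = dᵢ/dₒ = 72.2534/967 ≈ 0.07472.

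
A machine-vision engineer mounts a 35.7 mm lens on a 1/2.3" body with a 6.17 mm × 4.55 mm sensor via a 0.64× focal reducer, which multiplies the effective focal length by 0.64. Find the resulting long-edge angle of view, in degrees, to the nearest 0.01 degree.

Effective focal length f = 35.7 × 0.64 = 22.848 mm.
α = 2·arctan(6.17 / (2 × 22.848)) = 2·arctan(0.13502) ≈ 15.3795°.

15.38°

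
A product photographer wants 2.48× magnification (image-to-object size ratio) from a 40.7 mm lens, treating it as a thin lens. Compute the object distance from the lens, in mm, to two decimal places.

With m = dᵢ/dₒ and 1/f = 1/dₒ + 1/dᵢ, substituting dᵢ = m·dₒ gives 1/f = (1 + 1/m)/dₒ, hence dₒ = f·(1 + 1/m).
dₒ = 40.7 × (1 + 1/2.48) = 40.7 × 1.40323 ≈ 57.111 mm.

57.11 mm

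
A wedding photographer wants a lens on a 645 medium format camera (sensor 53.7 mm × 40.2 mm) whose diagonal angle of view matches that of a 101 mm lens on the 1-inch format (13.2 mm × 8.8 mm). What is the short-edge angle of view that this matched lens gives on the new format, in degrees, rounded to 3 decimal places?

5.389°

Sensor diagonal = √(13.2² + 8.8²) = √251.6800 ≈ 15.8644 mm.
Sensor diagonal = √(53.7² + 40.2²) = √4499.7300 ≈ 67.0800 mm.
Equal diagonal AOV ⇒ f₂ = f₁ · 67.0800/15.8644 = 101 × 4.22833 ≈ 427.0613 mm.
Short-edge AOV on the new format = 2·arctan(40.2 / (2 × 427.0613)) = 2·arctan(0.04707) ≈ 5.3894°.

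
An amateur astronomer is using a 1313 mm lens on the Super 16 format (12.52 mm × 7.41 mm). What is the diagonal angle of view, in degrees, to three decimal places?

Sensor diagonal = √(12.52² + 7.41²) = √211.6585 ≈ 14.5485 mm.
Angle of view α = 2·arctan(d/2f) with d = 14.5485 mm and f = 1313 mm.
d/2f = 0.00554; arctan(0.00554) ≈ 0.3174°, so α ≈ 0.6349°.

0.635°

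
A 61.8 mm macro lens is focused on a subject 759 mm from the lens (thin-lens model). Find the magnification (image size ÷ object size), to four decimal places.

Thin lens: 1/f = 1/dₒ + 1/dᵢ → 1/dᵢ = 1/61.8 − 1/759 = 0.0148637 mm⁻¹, so dᵢ ≈ 67.2780 mm.
Magnification m = dᵢ/dₒ = 67.2780/759 ≈ 0.08864.

0.0886×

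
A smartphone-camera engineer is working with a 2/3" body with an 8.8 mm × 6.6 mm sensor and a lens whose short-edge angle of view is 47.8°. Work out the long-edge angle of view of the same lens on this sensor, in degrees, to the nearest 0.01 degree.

61.15°

From the short-edge AOV: f = 6.6 / (2·tan(23.9°)) = 6.6 / 0.88628 ≈ 7.4469 mm.
Long-edge AOV = 2·arctan(8.8 / (2 × 7.4469)) = 2·arctan(0.59085) ≈ 61.1536°.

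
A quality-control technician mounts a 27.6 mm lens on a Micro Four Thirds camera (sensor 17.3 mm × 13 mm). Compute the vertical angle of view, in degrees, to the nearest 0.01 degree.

Angle of view α = 2·arctan(h/2f) with h = 13 mm and f = 27.6 mm.
h/2f = 0.23551; arctan(0.23551) ≈ 13.2521°, so α ≈ 26.5042°.

26.50°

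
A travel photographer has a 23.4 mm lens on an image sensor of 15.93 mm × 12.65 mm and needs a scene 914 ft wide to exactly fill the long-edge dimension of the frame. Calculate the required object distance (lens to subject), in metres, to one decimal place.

409.2 m

W: 914 ft × 304.8 mm/ft = 278587.19 mm.
Magnification m = w/W = dᵢ/dₒ; combined with 1/f = 1/dₒ + 1/dᵢ this gives dₒ = f·(1 + W/w).
dₒ = 23.4 mm × (1 + 278587/15.93) = 23.4 × 17489.2104 ≈ 409247.522 mm = 409.248 m.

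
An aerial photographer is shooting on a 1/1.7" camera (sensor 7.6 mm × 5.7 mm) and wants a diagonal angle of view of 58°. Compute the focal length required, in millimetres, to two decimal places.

Sensor diagonal = √(7.6² + 5.7²) = √90.2500 ≈ 9.5000 mm.
From α = 2·arctan(d/2f) we get f = d / (2·tan(α/2)).
With d = 9.5000 mm and α/2 = 29°, tan(α/2) ≈ 0.55431, so f ≈ 9.5000 / 1.10862 ≈ 8.5692 mm.

8.57 mm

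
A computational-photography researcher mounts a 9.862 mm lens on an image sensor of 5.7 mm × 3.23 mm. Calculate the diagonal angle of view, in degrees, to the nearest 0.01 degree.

Sensor diagonal = √(5.7² + 3.23²) = √42.9229 ≈ 6.5516 mm.
Angle of view α = 2·arctan(d/2f) with d = 6.5516 mm and f = 9.862 mm.
d/2f = 0.33216; arctan(0.33216) ≈ 18.3745°, so α ≈ 36.7490°.

36.75°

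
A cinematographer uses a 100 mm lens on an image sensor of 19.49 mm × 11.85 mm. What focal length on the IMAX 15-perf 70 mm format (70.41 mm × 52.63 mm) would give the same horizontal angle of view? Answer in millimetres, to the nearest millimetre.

361 mm

Equal angle of view means equal width/f ratio, so f₂ = f₁ · (width₂/width₁) = 100 × 70.41/19.49.
f₂ = 100 × 3.61262 ≈ 361.262 mm.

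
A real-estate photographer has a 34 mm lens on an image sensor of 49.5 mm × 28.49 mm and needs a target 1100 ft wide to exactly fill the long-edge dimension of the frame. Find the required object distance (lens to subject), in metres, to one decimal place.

W: 1100 ft × 304.8 mm/ft = 335279.99 mm.
Magnification m = w/W = dᵢ/dₒ; combined with 1/f = 1/dₒ + 1/dᵢ this gives dₒ = f·(1 + W/w).
dₒ = 34 mm × (1 + 335280/49.5) = 34 × 6774.3331 ≈ 230327.326 mm = 230.327 m.

230.3 m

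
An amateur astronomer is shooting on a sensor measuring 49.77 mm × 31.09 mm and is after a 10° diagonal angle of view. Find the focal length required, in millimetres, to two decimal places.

Sensor diagonal = √(49.77² + 31.09²) = √3443.6410 ≈ 58.6825 mm.
From α = 2·arctan(d/2f) we get f = d / (2·tan(α/2)).
With d = 58.6825 mm and α/2 = 5°, tan(α/2) ≈ 0.08749, so f ≈ 58.6825 / 0.17498 ≈ 335.3723 mm.

335.37 mm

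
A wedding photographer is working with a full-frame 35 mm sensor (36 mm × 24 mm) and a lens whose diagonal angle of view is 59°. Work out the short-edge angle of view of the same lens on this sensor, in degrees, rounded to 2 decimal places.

34.85°

Sensor diagonal = √(36² + 24²) = √1872.0000 ≈ 43.2666 mm.
From the diagonal AOV: f = 43.2666 / (2·tan(29.5°)) = 43.2666 / 1.13155 ≈ 38.2367 mm.
Short-edge AOV = 2·arctan(24 / (2 × 38.2367)) = 2·arctan(0.31383) ≈ 34.8473°.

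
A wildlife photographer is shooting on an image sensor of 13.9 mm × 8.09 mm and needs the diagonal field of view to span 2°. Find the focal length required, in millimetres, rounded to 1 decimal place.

460.7 mm

Sensor diagonal = √(13.9² + 8.09²) = √258.6581 ≈ 16.0829 mm.
From α = 2·arctan(d/2f) we get f = d / (2·tan(α/2)).
With d = 16.0829 mm and α/2 = 1°, tan(α/2) ≈ 0.01746, so f ≈ 16.0829 / 0.03491 ≈ 460.6930 mm.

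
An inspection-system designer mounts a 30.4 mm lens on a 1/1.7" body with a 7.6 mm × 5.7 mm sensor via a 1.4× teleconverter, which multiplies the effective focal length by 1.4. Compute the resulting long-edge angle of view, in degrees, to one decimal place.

10.2°

Effective focal length f = 30.4 × 1.4 = 42.56 mm.
α = 2·arctan(7.6 / (2 × 42.56)) = 2·arctan(0.08929) ≈ 10.2043°.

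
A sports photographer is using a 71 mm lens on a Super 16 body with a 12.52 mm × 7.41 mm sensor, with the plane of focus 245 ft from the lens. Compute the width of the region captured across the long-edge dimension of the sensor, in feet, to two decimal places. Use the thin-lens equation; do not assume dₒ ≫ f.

43.16 ft

dₒ: 245 ft × 304.8 mm/ft = 74676.00 mm.
Similar triangles through the lens centre give W/dₒ = w/dᵢ; with 1/f = 1/dₒ + 1/dᵢ this gives W = w·(dₒ − f)/f.
W = 12.52 mm × (74676 − 71) / 71 = 12.52 × 1050.7746 ≈ 13155.698 mm = 13155.698/304.8 ft = 43.1617 ft.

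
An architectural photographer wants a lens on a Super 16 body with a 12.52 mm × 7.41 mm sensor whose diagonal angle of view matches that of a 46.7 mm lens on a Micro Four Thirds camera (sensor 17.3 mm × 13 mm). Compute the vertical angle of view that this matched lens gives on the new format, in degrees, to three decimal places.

Sensor diagonal = √(17.3² + 13²) = √468.2900 ≈ 21.6400 mm.
Sensor diagonal = √(12.52² + 7.41²) = √211.6585 ≈ 14.5485 mm.
Equal diagonal AOV ⇒ f₂ = f₁ · 14.5485/21.6400 = 46.7 × 0.67230 ≈ 31.3962 mm.
Vertical AOV on the new format = 2·arctan(7.41 / (2 × 31.3962)) = 2·arctan(0.11801) ≈ 13.4605°.

13.460°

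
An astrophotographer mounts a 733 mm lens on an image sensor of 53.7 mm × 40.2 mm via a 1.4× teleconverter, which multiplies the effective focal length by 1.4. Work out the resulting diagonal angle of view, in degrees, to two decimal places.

Effective focal length f = 733 × 1.4 = 1026.2 mm.
Sensor diagonal = √(53.7² + 40.2²) = √4499.7300 ≈ 67.0800 mm.
α = 2·arctan(67.080 / (2 × 1026.2)) = 2·arctan(0.03268) ≈ 3.7439°.

3.74°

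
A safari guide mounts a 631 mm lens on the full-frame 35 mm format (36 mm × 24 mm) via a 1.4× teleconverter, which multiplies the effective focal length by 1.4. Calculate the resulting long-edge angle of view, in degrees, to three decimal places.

Effective focal length f = 631 × 1.4 = 883.4 mm.
α = 2·arctan(36 / (2 × 883.4)) = 2·arctan(0.02038) ≈ 2.3346°.

2.335°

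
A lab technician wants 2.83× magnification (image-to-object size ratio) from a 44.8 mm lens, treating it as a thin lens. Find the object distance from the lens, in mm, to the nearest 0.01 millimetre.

60.63 mm

With m = dᵢ/dₒ and 1/f = 1/dₒ + 1/dᵢ, substituting dᵢ = m·dₒ gives 1/f = (1 + 1/m)/dₒ, hence dₒ = f·(1 + 1/m).
dₒ = 44.8 × (1 + 1/2.83) = 44.8 × 1.35336 ≈ 60.630 mm.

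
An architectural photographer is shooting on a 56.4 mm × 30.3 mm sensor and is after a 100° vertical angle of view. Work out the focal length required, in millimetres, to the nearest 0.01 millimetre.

12.71 mm

From α = 2·arctan(h/2f) we get f = h / (2·tan(α/2)).
With h = 30.3 mm and α/2 = 50°, tan(α/2) ≈ 1.19175, so f ≈ 30.3 / 2.38351 ≈ 12.7124 mm.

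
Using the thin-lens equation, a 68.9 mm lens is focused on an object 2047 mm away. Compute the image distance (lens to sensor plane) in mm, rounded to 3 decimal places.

1/dᵢ = 1/f − 1/dₒ = 1/68.9 − 1/2047 = 0.0140253 mm⁻¹.
dᵢ = 1/0.0140253 ≈ 71.2999 mm.

71.300 mm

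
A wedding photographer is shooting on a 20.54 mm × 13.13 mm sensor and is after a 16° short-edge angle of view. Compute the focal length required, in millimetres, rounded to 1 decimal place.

From α = 2·arctan(h/2f) we get f = h / (2·tan(α/2)).
With h = 13.13 mm and α/2 = 8°, tan(α/2) ≈ 0.14054, so f ≈ 13.13 / 0.28108 ≈ 46.7124 mm.

46.7 mm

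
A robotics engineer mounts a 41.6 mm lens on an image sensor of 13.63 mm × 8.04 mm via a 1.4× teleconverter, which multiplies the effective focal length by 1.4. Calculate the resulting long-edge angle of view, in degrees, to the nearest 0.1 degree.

Effective focal length f = 41.6 × 1.4 = 58.24 mm.
α = 2·arctan(13.63 / (2 × 58.24)) = 2·arctan(0.11702) ≈ 13.3483°.

13.3°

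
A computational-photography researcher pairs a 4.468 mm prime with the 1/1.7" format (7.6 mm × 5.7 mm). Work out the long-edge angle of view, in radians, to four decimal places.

1.4096 rad

Angle of view α = 2·arctan(w/2f) with w = 7.6 mm and f = 4.468 mm.
w/2f = 0.85049; arctan(0.85049) ≈ 0.7048 rad, so α ≈ 1.4096 rad.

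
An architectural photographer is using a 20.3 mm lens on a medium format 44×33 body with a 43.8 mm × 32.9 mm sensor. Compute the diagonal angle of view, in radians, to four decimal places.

Sensor diagonal = √(43.8² + 32.9²) = √3000.8500 ≈ 54.7800 mm.
Angle of view α = 2·arctan(d/2f) with d = 54.7800 mm and f = 20.3 mm.
d/2f = 1.34926; arctan(1.34926) ≈ 0.9330 rad, so α ≈ 1.8660 rad.

1.8660 rad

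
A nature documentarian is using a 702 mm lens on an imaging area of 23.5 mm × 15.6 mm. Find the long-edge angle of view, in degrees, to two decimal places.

Angle of view α = 2·arctan(w/2f) with w = 23.5 mm and f = 702 mm.
w/2f = 0.01674; arctan(0.01674) ≈ 0.9589°, so α ≈ 1.9178°.

1.92°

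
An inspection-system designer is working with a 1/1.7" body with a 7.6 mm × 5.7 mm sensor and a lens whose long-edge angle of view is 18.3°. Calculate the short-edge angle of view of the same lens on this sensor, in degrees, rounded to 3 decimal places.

From the long-edge AOV: f = 7.6 / (2·tan(9.15°)) = 7.6 / 0.32214 ≈ 23.5923 mm.
Short-edge AOV = 2·arctan(5.7 / (2 × 23.5923)) = 2·arctan(0.12080) ≈ 13.7761°.

13.776°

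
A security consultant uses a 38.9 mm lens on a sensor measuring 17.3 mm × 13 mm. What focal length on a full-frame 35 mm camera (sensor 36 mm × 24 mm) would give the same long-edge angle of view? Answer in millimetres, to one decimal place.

80.9 mm

Equal angle of view means equal width/f ratio, so f₂ = f₁ · (width₂/width₁) = 38.9 × 36/17.3.
f₂ = 38.9 × 2.08092 ≈ 80.948 mm.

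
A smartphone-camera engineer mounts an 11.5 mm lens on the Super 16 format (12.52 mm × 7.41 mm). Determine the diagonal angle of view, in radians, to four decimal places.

1.1280 rad

Sensor diagonal = √(12.52² + 7.41²) = √211.6585 ≈ 14.5485 mm.
Angle of view α = 2·arctan(d/2f) with d = 14.5485 mm and f = 11.5 mm.
d/2f = 0.63254; arctan(0.63254) ≈ 0.5640 rad, so α ≈ 1.1280 rad.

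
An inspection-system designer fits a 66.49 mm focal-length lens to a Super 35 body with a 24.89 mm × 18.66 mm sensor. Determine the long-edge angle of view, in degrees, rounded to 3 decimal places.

21.203°

Angle of view α = 2·arctan(w/2f) with w = 24.89 mm and f = 66.49 mm.
w/2f = 0.18717; arctan(0.18717) ≈ 10.6014°, so α ≈ 21.2029°.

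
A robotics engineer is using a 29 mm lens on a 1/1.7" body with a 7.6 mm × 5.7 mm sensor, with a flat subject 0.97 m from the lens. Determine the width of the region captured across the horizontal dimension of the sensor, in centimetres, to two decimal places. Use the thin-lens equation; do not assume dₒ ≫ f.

dₒ: 0.97 m = 970 mm.
Similar triangles through the lens centre give W/dₒ = w/dᵢ; with 1/f = 1/dₒ + 1/dᵢ this gives W = w·(dₒ − f)/f.
W = 7.6 mm × (970 − 29) / 29 = 7.6 × 32.4483 ≈ 246.607 mm = 24.6607 cm.

24.66 cm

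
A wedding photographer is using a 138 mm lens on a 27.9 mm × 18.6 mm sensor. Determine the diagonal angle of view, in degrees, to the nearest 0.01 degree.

13.85°

Sensor diagonal = √(27.9² + 18.6²) = √1124.3700 ≈ 33.5316 mm.
Angle of view α = 2·arctan(d/2f) with d = 33.5316 mm and f = 138 mm.
d/2f = 0.12149; arctan(0.12149) ≈ 6.9270°, so α ≈ 13.8540°.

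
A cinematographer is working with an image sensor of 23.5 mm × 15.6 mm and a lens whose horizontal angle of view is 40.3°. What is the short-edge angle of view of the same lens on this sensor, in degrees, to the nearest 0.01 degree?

From the horizontal AOV: f = 23.5 / (2·tan(20.15°)) = 23.5 / 0.73388 ≈ 32.0218 mm.
Short-edge AOV = 2·arctan(15.6 / (2 × 32.0218)) = 2·arctan(0.24358) ≈ 27.3795°.

27.38°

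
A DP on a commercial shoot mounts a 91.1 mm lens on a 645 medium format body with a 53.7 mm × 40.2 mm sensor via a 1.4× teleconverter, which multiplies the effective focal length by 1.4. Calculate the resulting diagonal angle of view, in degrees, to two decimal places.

29.47°

Effective focal length f = 91.1 × 1.4 = 127.54 mm.
Sensor diagonal = √(53.7² + 40.2²) = √4499.7300 ≈ 67.0800 mm.
α = 2·arctan(67.080 / (2 × 127.54)) = 2·arctan(0.26298) ≈ 29.4677°.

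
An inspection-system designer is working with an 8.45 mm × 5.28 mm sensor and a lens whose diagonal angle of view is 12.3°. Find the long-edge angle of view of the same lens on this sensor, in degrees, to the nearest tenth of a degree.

10.4°

Sensor diagonal = √(8.45² + 5.28²) = √99.2809 ≈ 9.9640 mm.
From the diagonal AOV: f = 9.9640 / (2·tan(6.15°)) = 9.9640 / 0.21550 ≈ 46.2358 mm.
Long-edge AOV = 2·arctan(8.45 / (2 × 46.2358)) = 2·arctan(0.09138) ≈ 10.4423°.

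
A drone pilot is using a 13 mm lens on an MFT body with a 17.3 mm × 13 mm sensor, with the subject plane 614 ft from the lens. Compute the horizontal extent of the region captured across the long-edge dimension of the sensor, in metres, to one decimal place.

dₒ: 614 ft × 304.8 mm/ft = 187147.19 mm.
Similar triangles through the lens centre give W/dₒ = w/dᵢ; with 1/f = 1/dₒ + 1/dᵢ this gives W = w·(dₒ − f)/f.
W = 17.3 mm × (187147 − 13) / 13 = 17.3 × 14394.9380 ≈ 249032.427 mm = 249.032 m.

249.0 m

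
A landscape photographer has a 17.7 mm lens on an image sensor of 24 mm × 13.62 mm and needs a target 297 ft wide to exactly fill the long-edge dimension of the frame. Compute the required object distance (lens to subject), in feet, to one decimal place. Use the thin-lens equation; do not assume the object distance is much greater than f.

W: 297 ft × 304.8 mm/ft = 90525.60 mm.
Magnification m = w/W = dᵢ/dₒ; combined with 1/f = 1/dₒ + 1/dᵢ this gives dₒ = f·(1 + W/w).
dₒ = 17.7 mm × (1 + 90525.6/24) = 17.7 × 3772.8999 ≈ 66780.328 mm = 66780.328/304.8 ft = 219.096 ft.

219.1 ft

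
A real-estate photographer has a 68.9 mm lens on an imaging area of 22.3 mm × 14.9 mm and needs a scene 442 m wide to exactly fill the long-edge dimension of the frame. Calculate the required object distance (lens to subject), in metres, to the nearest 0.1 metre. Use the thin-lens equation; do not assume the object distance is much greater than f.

1365.7 m

W: 442 m = 442000 mm.
Magnification m = w/W = dᵢ/dₒ; combined with 1/f = 1/dₒ + 1/dᵢ this gives dₒ = f·(1 + W/w).
dₒ = 68.9 mm × (1 + 442000/22.3) = 68.9 × 19821.6278 ≈ 1365710.156 mm = 1365.71 m.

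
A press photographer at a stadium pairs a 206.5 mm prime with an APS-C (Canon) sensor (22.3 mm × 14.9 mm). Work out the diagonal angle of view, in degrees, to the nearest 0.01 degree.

Sensor diagonal = √(22.3² + 14.9²) = √719.3000 ≈ 26.8198 mm.
Angle of view α = 2·arctan(d/2f) with d = 26.8198 mm and f = 206.5 mm.
d/2f = 0.06494; arctan(0.06494) ≈ 3.7155°, so α ≈ 7.4310°.

7.43°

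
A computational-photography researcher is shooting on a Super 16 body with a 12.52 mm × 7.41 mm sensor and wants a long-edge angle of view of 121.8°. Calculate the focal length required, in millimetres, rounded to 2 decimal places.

From α = 2·arctan(w/2f) we get f = w / (2·tan(α/2)).
With w = 12.52 mm and α/2 = 60.9°, tan(α/2) ≈ 1.79665, so f ≈ 12.52 / 3.59329 ≈ 3.4843 mm.

3.48 mm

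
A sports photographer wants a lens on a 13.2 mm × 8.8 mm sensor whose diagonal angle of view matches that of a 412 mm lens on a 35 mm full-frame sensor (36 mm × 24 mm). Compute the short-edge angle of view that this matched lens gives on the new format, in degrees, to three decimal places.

Sensor diagonal = √(36² + 24²) = √1872.0000 ≈ 43.2666 mm.
Sensor diagonal = √(13.2² + 8.8²) = √251.6800 ≈ 15.8644 mm.
Equal diagonal AOV ⇒ f₂ = f₁ · 15.8644/43.2666 = 412 × 0.36667 ≈ 151.0667 mm.
Short-edge AOV on the new format = 2·arctan(8.8 / (2 × 151.0667)) = 2·arctan(0.02913) ≈ 3.3367°.

3.337°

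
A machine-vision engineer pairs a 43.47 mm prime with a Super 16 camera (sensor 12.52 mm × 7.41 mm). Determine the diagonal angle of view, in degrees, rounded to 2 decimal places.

19.00°

Sensor diagonal = √(12.52² + 7.41²) = √211.6585 ≈ 14.5485 mm.
Angle of view α = 2·arctan(d/2f) with d = 14.5485 mm and f = 43.47 mm.
d/2f = 0.16734; arctan(0.16734) ≈ 9.4998°, so α ≈ 18.9996°.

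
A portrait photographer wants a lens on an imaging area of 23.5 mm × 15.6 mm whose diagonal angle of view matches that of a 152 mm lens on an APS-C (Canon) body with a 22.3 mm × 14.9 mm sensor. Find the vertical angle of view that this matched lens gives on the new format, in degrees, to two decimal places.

Sensor diagonal = √(22.3² + 14.9²) = √719.3000 ≈ 26.8198 mm.
Sensor diagonal = √(23.5² + 15.6²) = √795.6100 ≈ 28.2066 mm.
Equal diagonal AOV ⇒ f₂ = f₁ · 28.2066/26.8198 = 152 × 1.05171 ≈ 159.8596 mm.
Vertical AOV on the new format = 2·arctan(15.6 / (2 × 159.8596)) = 2·arctan(0.04879) ≈ 5.5868°.

5.59°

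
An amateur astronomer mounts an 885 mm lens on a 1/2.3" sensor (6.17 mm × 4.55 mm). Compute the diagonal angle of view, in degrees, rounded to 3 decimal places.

Sensor diagonal = √(6.17² + 4.55²) = √58.7714 ≈ 7.6663 mm.
Angle of view α = 2·arctan(d/2f) with d = 7.6663 mm and f = 885 mm.
d/2f = 0.00433; arctan(0.00433) ≈ 0.2482°, so α ≈ 0.4963°.

0.496°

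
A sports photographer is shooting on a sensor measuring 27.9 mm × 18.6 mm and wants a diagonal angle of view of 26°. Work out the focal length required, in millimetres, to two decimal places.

72.62 mm

Sensor diagonal = √(27.9² + 18.6²) = √1124.3700 ≈ 33.5316 mm.
From α = 2·arctan(d/2f) we get f = d / (2·tan(α/2)).
With d = 33.5316 mm and α/2 = 13°, tan(α/2) ≈ 0.23087, so f ≈ 33.5316 / 0.46174 ≈ 72.6207 mm.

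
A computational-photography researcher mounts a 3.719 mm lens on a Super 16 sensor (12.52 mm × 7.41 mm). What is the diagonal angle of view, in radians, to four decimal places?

2.1964 rad

Sensor diagonal = √(12.52² + 7.41²) = √211.6585 ≈ 14.5485 mm.
Angle of view α = 2·arctan(d/2f) with d = 14.5485 mm and f = 3.719 mm.
d/2f = 1.95597; arctan(1.95597) ≈ 1.0982 rad, so α ≈ 2.1964 rad.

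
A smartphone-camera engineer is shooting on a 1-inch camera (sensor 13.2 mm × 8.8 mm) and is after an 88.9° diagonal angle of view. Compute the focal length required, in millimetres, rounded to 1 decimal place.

Sensor diagonal = √(13.2² + 8.8²) = √251.6800 ≈ 15.8644 mm.
From α = 2·arctan(d/2f) we get f = d / (2·tan(α/2)).
With d = 15.8644 mm and α/2 = 44.45°, tan(α/2) ≈ 0.98098, so f ≈ 15.8644 / 1.96197 ≈ 8.0860 mm.

8.1 mm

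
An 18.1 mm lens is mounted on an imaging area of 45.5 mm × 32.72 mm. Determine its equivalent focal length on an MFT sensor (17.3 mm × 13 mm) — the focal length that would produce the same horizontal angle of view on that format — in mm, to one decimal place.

6.9 mm

Equal angle of view means equal width/f ratio, so f₂ = f₁ · (width₂/width₁) = 18.1 × 17.3/45.5.
f₂ = 18.1 × 0.38022 ≈ 6.882 mm.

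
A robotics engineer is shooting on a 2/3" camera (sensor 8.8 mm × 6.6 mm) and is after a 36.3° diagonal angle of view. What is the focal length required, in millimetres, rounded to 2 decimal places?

Sensor diagonal = √(8.8² + 6.6²) = √121.0000 ≈ 11.0000 mm.
From α = 2·arctan(d/2f) we get f = d / (2·tan(α/2)).
With d = 11.0000 mm and α/2 = 18.15°, tan(α/2) ≈ 0.32782, so f ≈ 11.0000 / 0.65563 ≈ 16.7777 mm.

16.78 mm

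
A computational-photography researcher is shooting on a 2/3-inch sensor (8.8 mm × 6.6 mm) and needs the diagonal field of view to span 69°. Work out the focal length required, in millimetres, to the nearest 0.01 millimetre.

Sensor diagonal = √(8.8² + 6.6²) = √121.0000 ≈ 11.0000 mm.
From α = 2·arctan(d/2f) we get f = d / (2·tan(α/2)).
With d = 11.0000 mm and α/2 = 34.5°, tan(α/2) ≈ 0.68728, so f ≈ 11.0000 / 1.37456 ≈ 8.0025 mm.

8.00 mm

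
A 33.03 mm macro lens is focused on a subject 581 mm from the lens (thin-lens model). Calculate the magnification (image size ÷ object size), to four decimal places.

Thin lens: 1/f = 1/dₒ + 1/dᵢ → 1/dᵢ = 1/33.03 − 1/581 = 0.0285543 mm⁻¹, so dᵢ ≈ 35.0210 mm.
Magnification m = dᵢ/dₒ = 35.0210/581 ≈ 0.06028.

0.0603×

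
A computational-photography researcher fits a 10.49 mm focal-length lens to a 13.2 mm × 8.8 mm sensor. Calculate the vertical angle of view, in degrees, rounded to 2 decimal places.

Angle of view α = 2·arctan(h/2f) with h = 8.8 mm and f = 10.49 mm.
h/2f = 0.41945; arctan(0.41945) ≈ 22.7555°, so α ≈ 45.5109°.

45.51°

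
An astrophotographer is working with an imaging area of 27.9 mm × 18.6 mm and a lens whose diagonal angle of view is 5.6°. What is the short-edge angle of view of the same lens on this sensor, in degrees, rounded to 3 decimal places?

Sensor diagonal = √(27.9² + 18.6²) = √1124.3700 ≈ 33.5316 mm.
From the diagonal AOV: f = 33.5316 / (2·tan(2.8°)) = 33.5316 / 0.09782 ≈ 342.8020 mm.
Short-edge AOV = 2·arctan(18.6 / (2 × 342.8020)) = 2·arctan(0.02713) ≈ 3.1080°.

3.108°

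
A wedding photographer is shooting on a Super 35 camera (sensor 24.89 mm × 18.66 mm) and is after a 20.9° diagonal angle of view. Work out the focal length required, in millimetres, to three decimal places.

84.333 mm

Sensor diagonal = √(24.89² + 18.66²) = √967.7077 ≈ 31.1080 mm.
From α = 2·arctan(d/2f) we get f = d / (2·tan(α/2)).
With d = 31.1080 mm and α/2 = 10.45°, tan(α/2) ≈ 0.18444, so f ≈ 31.1080 / 0.36887 ≈ 84.3325 mm.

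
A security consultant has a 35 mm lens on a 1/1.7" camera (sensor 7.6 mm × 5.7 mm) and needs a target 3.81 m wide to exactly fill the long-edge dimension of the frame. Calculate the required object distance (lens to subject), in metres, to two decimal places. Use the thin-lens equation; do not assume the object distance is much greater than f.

W: 3.81 m = 3810 mm.
Magnification m = w/W = dᵢ/dₒ; combined with 1/f = 1/dₒ + 1/dᵢ this gives dₒ = f·(1 + W/w).
dₒ = 35 mm × (1 + 3810/7.6) = 35 × 502.3158 ≈ 17581.053 mm = 17.5811 m.

17.58 m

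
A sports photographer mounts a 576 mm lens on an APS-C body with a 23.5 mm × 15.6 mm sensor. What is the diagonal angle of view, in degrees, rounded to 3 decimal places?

2.805°

Sensor diagonal = √(23.5² + 15.6²) = √795.6100 ≈ 28.2066 mm.
Angle of view α = 2·arctan(d/2f) with d = 28.2066 mm and f = 576 mm.
d/2f = 0.02448; arctan(0.02448) ≈ 1.4026°, so α ≈ 2.8052°.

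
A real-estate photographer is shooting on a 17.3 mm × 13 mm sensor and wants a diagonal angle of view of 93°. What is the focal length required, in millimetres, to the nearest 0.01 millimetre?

10.27 mm

Sensor diagonal = √(17.3² + 13²) = √468.2900 ≈ 21.6400 mm.
From α = 2·arctan(d/2f) we get f = d / (2·tan(α/2)).
With d = 21.6400 mm and α/2 = 46.5°, tan(α/2) ≈ 1.05378, so f ≈ 21.6400 / 2.10756 ≈ 10.2678 mm.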